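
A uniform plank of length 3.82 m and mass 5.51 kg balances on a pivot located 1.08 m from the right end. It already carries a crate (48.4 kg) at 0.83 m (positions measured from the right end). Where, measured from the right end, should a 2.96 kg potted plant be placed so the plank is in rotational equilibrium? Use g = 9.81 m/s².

x ≈ 3.62 m from the right end

About the pivot (at 1.08 m from the right end):
Beam weight: 5.51 × 9.81 = 54.05 N down at 1.91 m → arm 0.83 m, τ = 54.05 × 0.83 = 44.86 N·m counterclockwise.
Crate: 48.4 × 9.81 = 474.8 N down at 0.83 m → arm 0.25 m, τ = 474.8 × 0.25 = 118.7 N·m clockwise.
Net moment of existing loads = 73.84 N·m clockwise.
The potted plant weighs 2.96 × 9.81 = 29.04 N and must supply an equal counterclockwise moment, so its lever arm about the pivot is 73.84 / 29.04 = 2.54 m.
That puts it at 1.08 + 2.54 = 3.62 m from the right end.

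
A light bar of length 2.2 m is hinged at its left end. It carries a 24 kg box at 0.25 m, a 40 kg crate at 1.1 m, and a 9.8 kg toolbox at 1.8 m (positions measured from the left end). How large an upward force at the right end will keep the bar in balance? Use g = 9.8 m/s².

Take moments about the left end.
Box: 24 × 9.8 = 235.2 N down at 0.25 m → arm 0.25 m, τ = 235.2 × 0.25 = 58.8 N·m clockwise.
Crate: 40 × 9.8 = 392 N down at 1.1 m → arm 1.1 m, τ = 392 × 1.1 = 431.2 N·m clockwise.
Toolbox: 9.8 × 9.8 = 96.04 N down at 1.8 m → arm 1.8 m, τ = 96.04 × 1.8 = 172.9 N·m clockwise.
Net moment of the loads = 662.9 N·m clockwise.
The upward force F acts at the right end, arm 2.2 m, giving F × 2.2 counterclockwise.
Στ = 0 ⇒ F × 2.2 = 662.9 ⇒ F = 662.9 / 2.2 = 301 N.

F ≈ 301 N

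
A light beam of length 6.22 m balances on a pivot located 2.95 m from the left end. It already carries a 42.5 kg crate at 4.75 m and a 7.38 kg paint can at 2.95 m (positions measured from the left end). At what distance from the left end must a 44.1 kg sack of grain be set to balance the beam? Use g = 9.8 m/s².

x ≈ 1.22 m from the left end

About the pivot (at 2.95 m from the left end):
Crate: 42.5 × 9.8 = 416.5 N down at 4.75 m → arm 1.8 m, τ = 416.5 × 1.8 = 749.7 N·m clockwise.
Paint can: acts at the pivot, moment arm 0 → no torque.
Net moment of existing loads = 749.7 N·m clockwise.
The sack of grain weighs 44.1 × 9.8 = 432.2 N and must supply an equal counterclockwise moment, so its lever arm about the pivot is 749.7 / 432.2 = 1.73 m.
That puts it at 2.95 − 1.73 = 1.22 m from the left end.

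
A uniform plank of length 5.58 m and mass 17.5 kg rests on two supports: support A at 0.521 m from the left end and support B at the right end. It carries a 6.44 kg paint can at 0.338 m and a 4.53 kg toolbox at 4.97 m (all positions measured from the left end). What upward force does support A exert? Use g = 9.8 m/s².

Choose support B as the axis so its reaction then has zero moment arm.
Beam weight: 17.5 × 9.8 = 171.5 N down at 2.79 m → arm 2.79 m, τ = 171.5 × 2.79 = 478.5 N·m counterclockwise.
Paint can: 6.44 × 9.8 = 63.11 N down at 0.338 m → arm 5.242 m, τ = 63.11 × 5.242 = 330.8 N·m counterclockwise.
Toolbox: 4.53 × 9.8 = 44.39 N down at 4.97 m → arm 0.61 m, τ = 44.39 × 0.61 = 27.08 N·m counterclockwise.
Net load moment about support B = 836.4 N·m counterclockwise.
Reaction R at support A is upward at 0.521 m, arm 5.059 m → moment R × 5.059 clockwise.
Balancing moments: R × 5.059 = 836.4, giving R = 165 N.

R_A ≈ 165 N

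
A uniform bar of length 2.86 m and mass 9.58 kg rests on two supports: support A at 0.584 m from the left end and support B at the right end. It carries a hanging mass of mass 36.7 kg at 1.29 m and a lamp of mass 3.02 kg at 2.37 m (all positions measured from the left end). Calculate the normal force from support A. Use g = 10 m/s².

Taking torques about support B:
Beam weight: 9.58 × 10 = 95.8 N down at 1.43 m → arm 1.43 m, τ = 95.8 × 1.43 = 137 N·m counterclockwise.
Hanging mass: 36.7 × 10 = 367 N down at 1.29 m → arm 1.57 m, τ = 367 × 1.57 = 576.2 N·m counterclockwise.
Lamp: 3.02 × 10 = 30.2 N down at 2.37 m → arm 0.49 m, τ = 30.2 × 0.49 = 14.8 N·m counterclockwise.
Net load moment about support B = 728 N·m counterclockwise.
Reaction R at support A is upward at 0.584 m, arm 2.276 m → moment R × 2.276 clockwise.
Setting net torque to zero: R × 2.276 = 728 → R = 320 N.

R_A ≈ 320 N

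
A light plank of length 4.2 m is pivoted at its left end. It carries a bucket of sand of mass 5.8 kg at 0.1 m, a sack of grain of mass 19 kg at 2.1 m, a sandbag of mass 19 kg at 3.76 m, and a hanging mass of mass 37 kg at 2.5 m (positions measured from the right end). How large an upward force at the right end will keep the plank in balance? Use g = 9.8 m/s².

Take moments about the left end.
Bucket of sand: 5.8 × 9.8 = 56.84 N down at 0.1 m → arm 4.1 m, τ = 56.84 × 4.1 = 233 N·m clockwise.
Sack of grain: 19 × 9.8 = 186.2 N down at 2.1 m → arm 2.1 m, τ = 186.2 × 2.1 = 391 N·m clockwise.
Sandbag: 19 × 9.8 = 186.2 N down at 3.76 m → arm 0.44 m, τ = 186.2 × 0.44 = 81.93 N·m clockwise.
Hanging mass: 37 × 9.8 = 362.6 N down at 2.5 m → arm 1.7 m, τ = 362.6 × 1.7 = 616.4 N·m clockwise.
Net moment of the loads = 1322 N·m clockwise.
The upward force F acts at the right end, arm 4.2 m, giving F × 4.2 counterclockwise.
Στ = 0 ⇒ F × 4.2 = 1322 ⇒ F = 1322 / 4.2 = 315 N.

F ≈ 315 N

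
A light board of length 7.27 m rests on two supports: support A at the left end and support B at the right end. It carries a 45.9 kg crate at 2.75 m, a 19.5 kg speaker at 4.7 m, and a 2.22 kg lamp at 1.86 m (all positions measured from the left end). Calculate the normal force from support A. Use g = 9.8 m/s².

R_A ≈ 363 N

Take moments about support B.
Crate: 45.9 × 9.8 = 449.8 N down at 2.75 m → arm 4.52 m, τ = 449.8 × 4.52 = 2033 N·m counterclockwise.
Speaker: 19.5 × 9.8 = 191.1 N down at 4.7 m → arm 2.57 m, τ = 191.1 × 2.57 = 491.1 N·m counterclockwise.
Lamp: 2.22 × 9.8 = 21.76 N down at 1.86 m → arm 5.41 m, τ = 21.76 × 5.41 = 117.7 N·m counterclockwise.
Net load moment about support B = 2642 N·m counterclockwise.
Reaction R at support A is upward at 0 m, arm 7.27 m → moment R × 7.27 clockwise.
Setting net torque to zero: R × 7.27 = 2642 → R = 363 N.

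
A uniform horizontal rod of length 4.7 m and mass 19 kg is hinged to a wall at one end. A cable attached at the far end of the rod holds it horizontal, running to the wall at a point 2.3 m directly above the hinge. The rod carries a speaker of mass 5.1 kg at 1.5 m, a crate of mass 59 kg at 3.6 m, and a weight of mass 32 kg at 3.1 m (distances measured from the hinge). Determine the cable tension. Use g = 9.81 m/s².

About the hinge:
Beam weight: 19 × 9.81 = 186.4 N down at 2.35 m → arm 2.35 m, τ = 186.4 × 2.35 = 438 N·m clockwise.
Speaker: 5.1 × 9.81 = 50.03 N down at 1.5 m → arm 1.5 m, τ = 50.03 × 1.5 = 75.05 N·m clockwise.
Crate: 59 × 9.81 = 578.8 N down at 3.6 m → arm 3.6 m, τ = 578.8 × 3.6 = 2084 N·m clockwise.
Weight: 32 × 9.81 = 313.9 N down at 3.1 m → arm 3.1 m, τ = 313.9 × 3.1 = 973.1 N·m clockwise.
Total clockwise load moment = 3570 N·m.
The cable tension T acts at 4.7 m; only its component perpendicular to the rod, T sinθ, produces torque. sinθ = h/√(h²+d²) = 2.3/√(2.3²+4.7²) = 0.4396.
Setting net torque to zero: T × 4.7 × 0.4396 = 3570 → T = 3570 / 2.066 = 1730 N.

T ≈ 1730 N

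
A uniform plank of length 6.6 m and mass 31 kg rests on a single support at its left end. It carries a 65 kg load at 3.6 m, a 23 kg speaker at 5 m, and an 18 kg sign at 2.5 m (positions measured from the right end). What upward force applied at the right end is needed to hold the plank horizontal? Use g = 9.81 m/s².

Take moments about the left end.
Beam weight: 31 × 9.81 = 304.1 N down at 3.3 m → arm 3.3 m, τ = 304.1 × 3.3 = 1004 N·m clockwise.
Load: 65 × 9.81 = 637.6 N down at 3.6 m → arm 3 m, τ = 637.6 × 3 = 1913 N·m clockwise.
Speaker: 23 × 9.81 = 225.6 N down at 5 m → arm 1.6 m, τ = 225.6 × 1.6 = 361 N·m clockwise.
Sign: 18 × 9.81 = 176.6 N down at 2.5 m → arm 4.1 m, τ = 176.6 × 4.1 = 724.1 N·m clockwise.
Net moment of the loads = 4002 N·m clockwise.
The upward force F acts at the right end, arm 6.6 m, giving F × 6.6 counterclockwise.
Στ = 0 ⇒ F × 6.6 = 4002 ⇒ F = 4002 / 6.6 = 606 N.

F ≈ 606 N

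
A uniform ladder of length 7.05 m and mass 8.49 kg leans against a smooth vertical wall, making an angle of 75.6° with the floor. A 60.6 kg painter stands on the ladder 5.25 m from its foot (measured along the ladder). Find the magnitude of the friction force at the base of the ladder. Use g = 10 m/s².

Take moments about the foot of the ladder.
Ladder weight 8.49×10 = 84.9 N acts at 3.525 m along the ladder; its horizontal arm is 3.525·cos75.6° = 0.8766 m → τ = 74.42 N·m clockwise.
Painter: 60.6×10 = 606 N at 5.25 m → arm 1.306 m → τ = 791.4 N·m clockwise.
Wall normal N acts horizontally at the top; its moment arm is the height L sinθ = 7.05·sin75.6° = 6.829 m, counterclockwise.
Setting net torque to zero: N × 6.829 = 865.8 → N = 127 N.
ΣFx = 0: friction at the foot balances the wall's push, so f = N_wall = 127 N.

f ≈ 127 N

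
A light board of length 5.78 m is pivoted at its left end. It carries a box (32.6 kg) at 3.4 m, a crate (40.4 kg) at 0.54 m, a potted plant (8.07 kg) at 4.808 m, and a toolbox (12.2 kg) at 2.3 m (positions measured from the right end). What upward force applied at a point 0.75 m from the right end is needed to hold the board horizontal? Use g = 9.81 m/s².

Taking torques about the left end:
Box: 32.6 × 9.81 = 319.8 N down at 3.4 m → arm 2.38 m, τ = 319.8 × 2.38 = 761.1 N·m clockwise.
Crate: 40.4 × 9.81 = 396.3 N down at 0.54 m → arm 5.24 m, τ = 396.3 × 5.24 = 2077 N·m clockwise.
Potted plant: 8.07 × 9.81 = 79.17 N down at 4.808 m → arm 0.972 m, τ = 79.17 × 0.972 = 76.95 N·m clockwise.
Toolbox: 12.2 × 9.81 = 119.7 N down at 2.3 m → arm 3.48 m, τ = 119.7 × 3.48 = 416.6 N·m clockwise.
Net moment of the loads = 3332 N·m clockwise.
The upward force F acts at a point 0.75 m from the right end, arm 5.03 m, giving F × 5.03 counterclockwise.
For rotational equilibrium, F × 5.03 = 3332, so F = 3332 / 5.03 = 662 N.

F ≈ 662 N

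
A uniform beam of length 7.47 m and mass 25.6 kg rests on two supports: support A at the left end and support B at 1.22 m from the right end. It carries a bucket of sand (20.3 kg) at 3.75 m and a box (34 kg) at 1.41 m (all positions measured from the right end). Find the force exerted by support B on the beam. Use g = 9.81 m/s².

R_B ≈ 592 N

Sum moments about support A (its reaction then has zero moment arm).
Beam weight: 25.6 × 9.81 = 251.1 N down at 3.735 m → arm 3.735 m, τ = 251.1 × 3.735 = 937.9 N·m clockwise.
Bucket of sand: 20.3 × 9.81 = 199.1 N down at 3.75 m → arm 3.72 m, τ = 199.1 × 3.72 = 740.7 N·m clockwise.
Box: 34 × 9.81 = 333.5 N down at 1.41 m → arm 6.06 m, τ = 333.5 × 6.06 = 2021 N·m clockwise.
Net load moment about support A = 3700 N·m clockwise.
Reaction R at support B is upward at 1.22 m, arm 6.25 m → moment R × 6.25 counterclockwise.
Setting net torque to zero: R × 6.25 = 3700 → R = 592 N.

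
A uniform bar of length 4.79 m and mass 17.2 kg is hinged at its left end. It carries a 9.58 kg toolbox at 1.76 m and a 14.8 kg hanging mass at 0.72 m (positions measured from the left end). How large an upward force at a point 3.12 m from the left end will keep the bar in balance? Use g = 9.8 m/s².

Sum moments about the left end (the unknown pivot reaction has zero arm there).
Beam weight: 17.2 × 9.8 = 168.6 N down at 2.395 m → arm 2.395 m, τ = 168.6 × 2.395 = 403.8 N·m clockwise.
Toolbox: 9.58 × 9.8 = 93.88 N down at 1.76 m → arm 1.76 m, τ = 93.88 × 1.76 = 165.2 N·m clockwise.
Hanging mass: 14.8 × 9.8 = 145 N down at 0.72 m → arm 0.72 m, τ = 145 × 0.72 = 104.4 N·m clockwise.
Net moment of the loads = 673.4 N·m clockwise.
The upward force F acts at a point 3.12 m from the left end, arm 3.12 m, giving F × 3.12 counterclockwise.
Balancing moments: F × 3.12 = 673.4, giving F = 673.4 / 3.12 = 216 N.

F ≈ 216 N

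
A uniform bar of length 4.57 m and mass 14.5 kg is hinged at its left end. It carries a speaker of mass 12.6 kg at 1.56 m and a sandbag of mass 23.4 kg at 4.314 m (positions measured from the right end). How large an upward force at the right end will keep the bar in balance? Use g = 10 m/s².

F ≈ 169 N

Sum moments about the left end (the unknown pivot reaction has zero arm there).
Beam weight: 14.5 × 10 = 145 N down at 2.285 m → arm 2.285 m, τ = 145 × 2.285 = 331.3 N·m clockwise.
Speaker: 12.6 × 10 = 126 N down at 1.56 m → arm 3.01 m, τ = 126 × 3.01 = 379.3 N·m clockwise.
Sandbag: 23.4 × 10 = 234 N down at 4.314 m → arm 0.256 m, τ = 234 × 0.256 = 59.9 N·m clockwise.
Net moment of the loads = 770.5 N·m clockwise.
The upward force F acts at the right end, arm 4.57 m, giving F × 4.57 counterclockwise.
Balancing moments: F × 4.57 = 770.5, giving F = 770.5 / 4.57 = 169 N.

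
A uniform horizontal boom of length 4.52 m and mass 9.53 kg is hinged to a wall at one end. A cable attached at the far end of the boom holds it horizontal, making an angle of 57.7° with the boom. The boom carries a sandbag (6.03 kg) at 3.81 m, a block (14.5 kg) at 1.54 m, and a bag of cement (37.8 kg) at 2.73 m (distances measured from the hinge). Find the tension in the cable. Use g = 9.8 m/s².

T ≈ 436 N

About the hinge:
Beam weight: 9.53 × 9.8 = 93.39 N down at 2.26 m → arm 2.26 m, τ = 93.39 × 2.26 = 211.1 N·m clockwise.
Sandbag: 6.03 × 9.8 = 59.09 N down at 3.81 m → arm 3.81 m, τ = 59.09 × 3.81 = 225.1 N·m clockwise.
Block: 14.5 × 9.8 = 142.1 N down at 1.54 m → arm 1.54 m, τ = 142.1 × 1.54 = 218.8 N·m clockwise.
Bag of cement: 37.8 × 9.8 = 370.4 N down at 2.73 m → arm 2.73 m, τ = 370.4 × 2.73 = 1011 N·m clockwise.
Total clockwise load moment = 1666 N·m.
The cable tension T acts at 4.52 m; only its component perpendicular to the boom, T sinθ, produces torque. sin 57.7° = 0.8453.
Στ = 0 ⇒ T × 4.52 × 0.8453 = 1666 ⇒ T = 1666 / 3.821 = 436 N.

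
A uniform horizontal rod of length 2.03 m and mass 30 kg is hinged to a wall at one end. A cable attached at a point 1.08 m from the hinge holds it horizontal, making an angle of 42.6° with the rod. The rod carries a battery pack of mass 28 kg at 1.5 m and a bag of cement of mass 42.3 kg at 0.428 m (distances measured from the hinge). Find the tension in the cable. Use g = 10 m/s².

Taking torques about the hinge:
Beam weight: 30 × 10 = 300 N down at 1.015 m → arm 1.015 m, τ = 300 × 1.015 = 304.5 N·m clockwise.
Battery pack: 28 × 10 = 280 N down at 1.5 m → arm 1.5 m, τ = 280 × 1.5 = 420 N·m clockwise.
Bag of cement: 42.3 × 10 = 423 N down at 0.428 m → arm 0.428 m, τ = 423 × 0.428 = 181 N·m clockwise.
Total clockwise load moment = 905.5 N·m.
The cable tension T acts at 1.08 m; only its component perpendicular to the rod, T sinθ, produces torque. sin 42.6° = 0.6769.
For rotational equilibrium, T × 1.08 × 0.6769 = 905.5, so T = 905.5 / 0.7311 = 1240 N.

T ≈ 1240 N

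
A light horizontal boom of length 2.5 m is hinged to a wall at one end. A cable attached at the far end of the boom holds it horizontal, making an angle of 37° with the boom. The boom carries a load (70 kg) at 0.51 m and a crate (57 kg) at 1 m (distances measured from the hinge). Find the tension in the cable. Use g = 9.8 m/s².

About the hinge:
Load: 70 × 9.8 = 686 N down at 0.51 m → arm 0.51 m, τ = 686 × 0.51 = 349.9 N·m clockwise.
Crate: 57 × 9.8 = 558.6 N down at 1 m → arm 1 m, τ = 558.6 × 1 = 558.6 N·m clockwise.
Total clockwise load moment = 908.5 N·m.
The cable tension T acts at 2.5 m; only its component perpendicular to the boom, T sinθ, produces torque. sin 37° = 0.6018.
For rotational equilibrium, T × 2.5 × 0.6018 = 908.5, so T = 908.5 / 1.504 = 604 N.

T ≈ 604 N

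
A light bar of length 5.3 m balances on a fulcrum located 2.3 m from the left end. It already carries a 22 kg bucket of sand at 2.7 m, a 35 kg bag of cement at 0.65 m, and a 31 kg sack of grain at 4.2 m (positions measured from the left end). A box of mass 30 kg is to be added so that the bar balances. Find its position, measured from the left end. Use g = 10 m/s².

About the fulcrum (at 2.3 m from the left end):
Bucket of sand: 22 × 10 = 220 N down at 2.7 m → arm 0.4 m, τ = 220 × 0.4 = 88 N·m clockwise.
Bag of cement: 35 × 10 = 350 N down at 0.65 m → arm 1.65 m, τ = 350 × 1.65 = 577.5 N·m counterclockwise.
Sack of grain: 31 × 10 = 310 N down at 4.2 m → arm 1.9 m, τ = 310 × 1.9 = 589 N·m clockwise.
Net moment of existing loads = 99.5 N·m clockwise.
The box weighs 30 × 10 = 300 N and must supply an equal counterclockwise moment, so its lever arm about the fulcrum is 99.5 / 300 = 0.332 m.
That puts it at 2.3 − 0.332 = 1.97 m from the left end.

x ≈ 1.97 m from the left end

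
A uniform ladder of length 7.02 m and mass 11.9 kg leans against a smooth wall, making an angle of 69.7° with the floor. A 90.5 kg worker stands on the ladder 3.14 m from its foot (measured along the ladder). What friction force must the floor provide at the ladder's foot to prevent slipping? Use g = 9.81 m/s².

Take moments about the foot of the ladder.
Ladder weight 11.9×9.81 = 116.7 N acts at 3.51 m along the ladder; its horizontal arm is 3.51·cos69.7° = 1.218 m → τ = 142.1 N·m clockwise.
Worker: 90.5×9.81 = 887.8 N at 3.14 m → arm 1.089 m → τ = 966.8 N·m clockwise.
Wall normal N acts horizontally at the top; its moment arm is the height L sinθ = 7.02·sin69.7° = 6.584 m, counterclockwise.
Στ = 0 ⇒ N × 6.584 = 1109 ⇒ N = 168 N.
ΣFx = 0: friction at the foot balances the wall's push, so f = N_wall = 168 N.

f ≈ 168 N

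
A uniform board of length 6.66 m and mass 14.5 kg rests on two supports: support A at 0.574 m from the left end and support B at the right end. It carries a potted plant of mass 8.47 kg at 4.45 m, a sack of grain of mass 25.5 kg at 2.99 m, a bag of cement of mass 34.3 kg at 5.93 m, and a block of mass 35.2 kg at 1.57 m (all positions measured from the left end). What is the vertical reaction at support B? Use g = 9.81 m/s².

R_B ≈ 569 N

About support A:
Beam weight: 14.5 × 9.81 = 142.2 N down at 3.33 m → arm 2.756 m, τ = 142.2 × 2.756 = 391.9 N·m clockwise.
Potted plant: 8.47 × 9.81 = 83.09 N down at 4.45 m → arm 3.876 m, τ = 83.09 × 3.876 = 322.1 N·m clockwise.
Sack of grain: 25.5 × 9.81 = 250.2 N down at 2.99 m → arm 2.416 m, τ = 250.2 × 2.416 = 604.5 N·m clockwise.
Bag of cement: 34.3 × 9.81 = 336.5 N down at 5.93 m → arm 5.356 m, τ = 336.5 × 5.356 = 1802 N·m clockwise.
Block: 35.2 × 9.81 = 345.3 N down at 1.57 m → arm 0.996 m, τ = 345.3 × 0.996 = 343.9 N·m clockwise.
Net load moment about support A = 3464 N·m clockwise.
Reaction R at support B is upward at 6.66 m, arm 6.086 m → moment R × 6.086 counterclockwise.
Balancing moments: R × 6.086 = 3464, giving R = 569 N.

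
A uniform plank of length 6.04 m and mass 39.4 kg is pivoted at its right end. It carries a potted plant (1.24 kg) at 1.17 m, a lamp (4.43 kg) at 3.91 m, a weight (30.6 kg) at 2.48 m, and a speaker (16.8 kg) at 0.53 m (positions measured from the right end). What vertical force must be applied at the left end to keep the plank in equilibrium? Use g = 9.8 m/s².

F ≈ 361 N

Take moments about the right end.
Beam weight: 39.4 × 9.8 = 386.1 N down at 3.02 m → arm 3.02 m, τ = 386.1 × 3.02 = 1166 N·m counterclockwise.
Potted plant: 1.24 × 9.8 = 12.15 N down at 1.17 m → arm 1.17 m, τ = 12.15 × 1.17 = 14.22 N·m counterclockwise.
Lamp: 4.43 × 9.8 = 43.41 N down at 3.91 m → arm 3.91 m, τ = 43.41 × 3.91 = 169.7 N·m counterclockwise.
Weight: 30.6 × 9.8 = 299.9 N down at 2.48 m → arm 2.48 m, τ = 299.9 × 2.48 = 743.8 N·m counterclockwise.
Speaker: 16.8 × 9.8 = 164.6 N down at 0.53 m → arm 0.53 m, τ = 164.6 × 0.53 = 87.24 N·m counterclockwise.
Net moment of the loads = 2181 N·m counterclockwise.
The upward force F acts at the left end, arm 6.04 m, giving F × 6.04 clockwise.
Στ = 0 ⇒ F × 6.04 = 2181 ⇒ F = 2181 / 6.04 = 361 N.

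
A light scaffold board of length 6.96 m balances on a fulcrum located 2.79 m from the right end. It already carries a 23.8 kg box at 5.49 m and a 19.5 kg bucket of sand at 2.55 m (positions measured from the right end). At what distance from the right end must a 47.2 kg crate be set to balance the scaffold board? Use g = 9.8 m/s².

x ≈ 1.53 m from the right end

Taking torques about the fulcrum (at 2.79 m from the right end):
Box: 23.8 × 9.8 = 233.2 N down at 5.49 m → arm 2.7 m, τ = 233.2 × 2.7 = 629.6 N·m counterclockwise.
Bucket of sand: 19.5 × 9.8 = 191.1 N down at 2.55 m → arm 0.24 m, τ = 191.1 × 0.24 = 45.86 N·m clockwise.
Net moment of existing loads = 583.7 N·m counterclockwise.
The crate weighs 47.2 × 9.8 = 462.6 N and must supply an equal clockwise moment, so its lever arm about the fulcrum is 583.7 / 462.6 = 1.26 m.
That puts it at 2.79 − 1.26 = 1.53 m from the right end.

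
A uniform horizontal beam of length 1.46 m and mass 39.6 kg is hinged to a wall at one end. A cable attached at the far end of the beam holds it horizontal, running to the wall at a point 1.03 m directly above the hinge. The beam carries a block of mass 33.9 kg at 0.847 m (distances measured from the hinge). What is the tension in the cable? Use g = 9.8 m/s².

Choose the hinge as the axis so the unknown hinge reaction has zero arm there.
Beam weight: 39.6 × 9.8 = 388.1 N down at 0.73 m → arm 0.73 m, τ = 388.1 × 0.73 = 283.3 N·m clockwise.
Block: 33.9 × 9.8 = 332.2 N down at 0.847 m → arm 0.847 m, τ = 332.2 × 0.847 = 281.4 N·m clockwise.
Total clockwise load moment = 564.7 N·m.
The cable tension T acts at 1.46 m; only its component perpendicular to the beam, T sinθ, produces torque. sinθ = h/√(h²+d²) = 1.03/√(1.03²+1.46²) = 0.5765.
Setting net torque to zero: T × 1.46 × 0.5765 = 564.7 → T = 564.7 / 0.8417 = 671 N.

T ≈ 671 N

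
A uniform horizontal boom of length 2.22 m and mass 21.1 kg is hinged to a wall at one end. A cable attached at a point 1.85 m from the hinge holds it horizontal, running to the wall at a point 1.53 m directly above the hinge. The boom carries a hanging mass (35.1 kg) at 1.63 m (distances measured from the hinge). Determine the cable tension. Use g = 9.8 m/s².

Sum moments about the hinge (the unknown hinge reaction has zero arm there).
Beam weight: 21.1 × 9.8 = 206.8 N down at 1.11 m → arm 1.11 m, τ = 206.8 × 1.11 = 229.5 N·m clockwise.
Hanging mass: 35.1 × 9.8 = 344 N down at 1.63 m → arm 1.63 m, τ = 344 × 1.63 = 560.7 N·m clockwise.
Total clockwise load moment = 790.2 N·m.
The cable tension T acts at 1.85 m; only its component perpendicular to the boom, T sinθ, produces torque. sinθ = h/√(h²+d²) = 1.53/√(1.53²+1.85²) = 0.6373.
Setting net torque to zero: T × 1.85 × 0.6373 = 790.2 → T = 790.2 / 1.179 = 670 N.

T ≈ 670 N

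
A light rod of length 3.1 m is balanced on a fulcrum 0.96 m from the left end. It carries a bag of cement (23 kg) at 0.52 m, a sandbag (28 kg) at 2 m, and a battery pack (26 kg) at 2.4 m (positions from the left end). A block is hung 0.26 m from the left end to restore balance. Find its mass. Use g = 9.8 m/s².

About the fulcrum (at 0.96 m from the left end):
Bag of cement: 23 × 9.8 = 225.4 N down at 0.52 m → arm 0.44 m, τ = 225.4 × 0.44 = 99.18 N·m counterclockwise.
Sandbag: 28 × 9.8 = 274.4 N down at 2 m → arm 1.04 m, τ = 274.4 × 1.04 = 285.4 N·m clockwise.
Battery pack: 26 × 9.8 = 254.8 N down at 2.4 m → arm 1.44 m, τ = 254.8 × 1.44 = 366.9 N·m clockwise.
Net moment of known loads = 553.1 N·m clockwise.
An unknown mass m at 0.26 m has arm 0.7 m; its moment is m·g·0.7 counterclockwise.
Balancing moments: m × 9.8 × 0.7 = 553.1, giving m = 553.1 / (9.8 × 0.7) = 80.6 kg.

m ≈ 80.6 kg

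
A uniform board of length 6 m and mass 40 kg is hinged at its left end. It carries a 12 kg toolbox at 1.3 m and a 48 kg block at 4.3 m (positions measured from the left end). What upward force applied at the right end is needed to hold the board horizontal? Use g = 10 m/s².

F ≈ 570 N

Take moments about the left end.
Beam weight: 40 × 10 = 400 N down at 3 m → arm 3 m, τ = 400 × 3 = 1200 N·m clockwise.
Toolbox: 12 × 10 = 120 N down at 1.3 m → arm 1.3 m, τ = 120 × 1.3 = 156 N·m clockwise.
Block: 48 × 10 = 480 N down at 4.3 m → arm 4.3 m, τ = 480 × 4.3 = 2064 N·m clockwise.
Net moment of the loads = 3420 N·m clockwise.
The upward force F acts at the right end, arm 6 m, giving F × 6 counterclockwise.
For rotational equilibrium, F × 6 = 3420, so F = 3420 / 6 = 570 N.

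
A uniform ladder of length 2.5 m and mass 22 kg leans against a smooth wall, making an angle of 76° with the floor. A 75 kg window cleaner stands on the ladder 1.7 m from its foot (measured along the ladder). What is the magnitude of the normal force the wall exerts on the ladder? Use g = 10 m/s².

Choose the foot of the ladder as the axis so the floor normal and friction both act there and drop out.
Ladder weight 22×10 = 220 N acts at 1.25 m along the ladder; its horizontal arm is 1.25·cos76° = 0.3024 m → τ = 66.53 N·m clockwise.
Window cleaner: 75×10 = 750 N at 1.7 m → arm 0.4113 m → τ = 308.5 N·m clockwise.
Wall normal N acts horizontally at the top; its moment arm is the height L sinθ = 2.5·sin76° = 2.426 m, counterclockwise.
For rotational equilibrium, N × 2.426 = 375, so N = 155 N.

N_wall ≈ 155 N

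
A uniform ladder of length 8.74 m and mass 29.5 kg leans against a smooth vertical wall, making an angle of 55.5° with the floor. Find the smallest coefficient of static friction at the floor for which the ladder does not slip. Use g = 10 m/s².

μ_min ≈ 0.344

Take moments about the foot of the ladder.
Ladder weight 29.5×10 = 295 N acts at 4.37 m along the ladder; its horizontal arm is 4.37·cos55.5° = 2.475 m → τ = 730.1 N·m clockwise.
Wall normal N acts horizontally at the top; its moment arm is the height L sinθ = 8.74·sin55.5° = 7.203 m, counterclockwise.
Balancing moments: N × 7.203 = 730.1, giving N = 101.4 N.
ΣFx = 0 ⇒ f = N_wall = 101.4 N. ΣFy = 0 ⇒ N_floor = 295 N.
μ_min = f / N_floor = 101.4 / 295 = 0.344.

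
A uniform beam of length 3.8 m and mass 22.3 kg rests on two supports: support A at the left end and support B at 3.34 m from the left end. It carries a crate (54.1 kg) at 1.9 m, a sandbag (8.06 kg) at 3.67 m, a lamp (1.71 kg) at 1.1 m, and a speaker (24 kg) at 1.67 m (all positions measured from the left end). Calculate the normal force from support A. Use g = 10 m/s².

R_A ≈ 453 N

Choose support B as the axis so its reaction then has zero moment arm.
Beam weight: 22.3 × 10 = 223 N down at 1.9 m → arm 1.44 m, τ = 223 × 1.44 = 321.1 N·m counterclockwise.
Crate: 54.1 × 10 = 541 N down at 1.9 m → arm 1.44 m, τ = 541 × 1.44 = 779 N·m counterclockwise.
Sandbag: 8.06 × 10 = 80.6 N down at 3.67 m → arm 0.33 m, τ = 80.6 × 0.33 = 26.6 N·m clockwise.
Lamp: 1.71 × 10 = 17.1 N down at 1.1 m → arm 2.24 m, τ = 17.1 × 2.24 = 38.3 N·m counterclockwise.
Speaker: 24 × 10 = 240 N down at 1.67 m → arm 1.67 m, τ = 240 × 1.67 = 400.8 N·m counterclockwise.
Net load moment about support B = 1513 N·m counterclockwise.
Reaction R at support A is upward at 0 m, arm 3.34 m → moment R × 3.34 clockwise.
Στ = 0 ⇒ R × 3.34 = 1513 ⇒ R = 453 N.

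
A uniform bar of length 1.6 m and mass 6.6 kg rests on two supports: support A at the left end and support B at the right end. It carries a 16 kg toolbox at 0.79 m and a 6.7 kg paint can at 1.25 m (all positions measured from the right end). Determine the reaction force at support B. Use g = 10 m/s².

R_B ≈ 129 N

Choose support A as the axis so its reaction then has zero moment arm.
Beam weight: 6.6 × 10 = 66 N down at 0.8 m → arm 0.8 m, τ = 66 × 0.8 = 52.8 N·m clockwise.
Toolbox: 16 × 10 = 160 N down at 0.79 m → arm 0.81 m, τ = 160 × 0.81 = 129.6 N·m clockwise.
Paint can: 6.7 × 10 = 67 N down at 1.25 m → arm 0.35 m, τ = 67 × 0.35 = 23.45 N·m clockwise.
Net load moment about support A = 205.8 N·m clockwise.
Reaction R at support B is upward at 0 m, arm 1.6 m → moment R × 1.6 counterclockwise.
Setting net torque to zero: R × 1.6 = 205.8 → R = 129 N.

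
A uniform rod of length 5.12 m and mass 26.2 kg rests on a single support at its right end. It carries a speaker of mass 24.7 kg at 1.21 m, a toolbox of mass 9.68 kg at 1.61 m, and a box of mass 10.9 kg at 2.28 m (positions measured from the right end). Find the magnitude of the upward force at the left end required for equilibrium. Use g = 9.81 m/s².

F ≈ 263 N

Taking torques about the right end:
Beam weight: 26.2 × 9.81 = 257 N down at 2.56 m → arm 2.56 m, τ = 257 × 2.56 = 657.9 N·m counterclockwise.
Speaker: 24.7 × 9.81 = 242.3 N down at 1.21 m → arm 1.21 m, τ = 242.3 × 1.21 = 293.2 N·m counterclockwise.
Toolbox: 9.68 × 9.81 = 94.96 N down at 1.61 m → arm 1.61 m, τ = 94.96 × 1.61 = 152.9 N·m counterclockwise.
Box: 10.9 × 9.81 = 106.9 N down at 2.28 m → arm 2.28 m, τ = 106.9 × 2.28 = 243.7 N·m counterclockwise.
Net moment of the loads = 1348 N·m counterclockwise.
The upward force F acts at the left end, arm 5.12 m, giving F × 5.12 clockwise.
For rotational equilibrium, F × 5.12 = 1348, so F = 1348 / 5.12 = 263 N.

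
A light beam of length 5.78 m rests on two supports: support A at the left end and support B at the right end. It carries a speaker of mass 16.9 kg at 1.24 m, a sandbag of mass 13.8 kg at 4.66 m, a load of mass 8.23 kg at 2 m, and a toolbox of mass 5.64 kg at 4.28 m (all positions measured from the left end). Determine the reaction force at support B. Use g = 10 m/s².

R_B ≈ 218 N

Sum moments about support A (its reaction then has zero moment arm).
Speaker: 16.9 × 10 = 169 N down at 1.24 m → arm 1.24 m, τ = 169 × 1.24 = 209.6 N·m clockwise.
Sandbag: 13.8 × 10 = 138 N down at 4.66 m → arm 4.66 m, τ = 138 × 4.66 = 643.1 N·m clockwise.
Load: 8.23 × 10 = 82.3 N down at 2 m → arm 2 m, τ = 82.3 × 2 = 164.6 N·m clockwise.
Toolbox: 5.64 × 10 = 56.4 N down at 4.28 m → arm 4.28 m, τ = 56.4 × 4.28 = 241.4 N·m clockwise.
Net load moment about support A = 1259 N·m clockwise.
Reaction R at support B is upward at 5.78 m, arm 5.78 m → moment R × 5.78 counterclockwise.
For rotational equilibrium, R × 5.78 = 1259, so R = 218 N.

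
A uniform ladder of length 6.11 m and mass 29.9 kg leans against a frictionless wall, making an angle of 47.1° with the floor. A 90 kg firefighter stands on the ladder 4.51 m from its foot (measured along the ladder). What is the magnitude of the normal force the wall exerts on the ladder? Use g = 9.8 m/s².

Taking torques about the foot of the ladder:
Ladder weight 29.9×9.8 = 293 N acts at 3.055 m along the ladder; its horizontal arm is 3.055·cos47.1° = 2.08 m → τ = 609.4 N·m clockwise.
Firefighter: 90×9.8 = 882 N at 4.51 m → arm 3.07 m → τ = 2708 N·m clockwise.
Wall normal N acts horizontally at the top; its moment arm is the height L sinθ = 6.11·sin47.1° = 4.476 m, counterclockwise.
Στ = 0 ⇒ N × 4.476 = 3317 ⇒ N = 741 N.

N_wall ≈ 741 N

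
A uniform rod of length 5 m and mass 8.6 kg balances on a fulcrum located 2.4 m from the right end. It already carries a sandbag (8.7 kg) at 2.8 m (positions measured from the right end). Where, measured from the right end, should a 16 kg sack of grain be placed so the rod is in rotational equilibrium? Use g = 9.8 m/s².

Choose the fulcrum (at 2.4 m from the right end) as the axis so the support reaction has zero arm there.
Beam weight: 8.6 × 9.8 = 84.28 N down at 2.5 m → arm 0.1 m, τ = 84.28 × 0.1 = 8.428 N·m counterclockwise.
Sandbag: 8.7 × 9.8 = 85.26 N down at 2.8 m → arm 0.4 m, τ = 85.26 × 0.4 = 34.1 N·m counterclockwise.
Net moment of existing loads = 42.53 N·m counterclockwise.
The sack of grain weighs 16 × 9.8 = 156.8 N and must supply an equal clockwise moment, so its lever arm about the fulcrum is 42.53 / 156.8 = 0.271 m.
That puts it at 2.4 − 0.271 = 2.13 m from the right end.

x ≈ 2.13 m from the right end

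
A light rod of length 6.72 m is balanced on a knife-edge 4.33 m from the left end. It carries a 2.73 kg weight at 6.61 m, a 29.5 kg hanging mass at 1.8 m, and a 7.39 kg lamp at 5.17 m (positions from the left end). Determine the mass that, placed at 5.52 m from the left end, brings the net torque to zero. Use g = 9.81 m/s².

m ≈ 52.3 kg

About the knife-edge (at 4.33 m from the left end):
Weight: 2.73 × 9.81 = 26.78 N down at 6.61 m → arm 2.28 m, τ = 26.78 × 2.28 = 61.06 N·m clockwise.
Hanging mass: 29.5 × 9.81 = 289.4 N down at 1.8 m → arm 2.53 m, τ = 289.4 × 2.53 = 732.2 N·m counterclockwise.
Lamp: 7.39 × 9.81 = 72.5 N down at 5.17 m → arm 0.84 m, τ = 72.5 × 0.84 = 60.9 N·m clockwise.
Net moment of known loads = 610.2 N·m counterclockwise.
An unknown mass m at 5.52 m has arm 1.19 m; its moment is m·g·1.19 clockwise.
For rotational equilibrium, m × 9.81 × 1.19 = 610.2, so m = 610.2 / (9.81 × 1.19) = 52.3 kg.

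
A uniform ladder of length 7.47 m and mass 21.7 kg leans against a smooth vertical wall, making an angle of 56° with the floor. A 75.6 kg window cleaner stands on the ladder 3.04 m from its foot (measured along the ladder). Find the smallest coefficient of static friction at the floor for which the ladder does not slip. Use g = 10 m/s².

Taking torques about the foot of the ladder:
Ladder weight 21.7×10 = 217 N acts at 3.735 m along the ladder; its horizontal arm is 3.735·cos56° = 2.089 m → τ = 453.3 N·m clockwise.
Window cleaner: 75.6×10 = 756 N at 3.04 m → arm 1.7 m → τ = 1285 N·m clockwise.
Wall normal N acts horizontally at the top; its moment arm is the height L sinθ = 7.47·sin56° = 6.193 m, counterclockwise.
Στ = 0 ⇒ N × 6.193 = 1738 ⇒ N = 280.6 N.
ΣFx = 0 ⇒ f = N_wall = 280.6 N. ΣFy = 0 ⇒ N_floor = 973 N.
μ_min = f / N_floor = 280.6 / 973 = 0.288.

μ_min ≈ 0.288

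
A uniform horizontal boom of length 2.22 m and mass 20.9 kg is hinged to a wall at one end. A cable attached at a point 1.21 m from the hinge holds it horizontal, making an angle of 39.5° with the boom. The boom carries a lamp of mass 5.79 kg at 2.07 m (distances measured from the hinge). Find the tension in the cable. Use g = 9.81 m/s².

About the hinge:
Beam weight: 20.9 × 9.81 = 205 N down at 1.11 m → arm 1.11 m, τ = 205 × 1.11 = 227.6 N·m clockwise.
Lamp: 5.79 × 9.81 = 56.8 N down at 2.07 m → arm 2.07 m, τ = 56.8 × 2.07 = 117.6 N·m clockwise.
Total clockwise load moment = 345.2 N·m.
The cable tension T acts at 1.21 m; only its component perpendicular to the boom, T sinθ, produces torque. sin 39.5° = 0.6361.
Στ = 0 ⇒ T × 1.21 × 0.6361 = 345.2 ⇒ T = 345.2 / 0.7697 = 448 N.

T ≈ 448 N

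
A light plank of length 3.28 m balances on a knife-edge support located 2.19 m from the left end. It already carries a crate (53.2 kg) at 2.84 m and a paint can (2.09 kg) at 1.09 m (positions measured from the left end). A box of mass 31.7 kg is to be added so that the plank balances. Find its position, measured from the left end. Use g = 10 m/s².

About the knife-edge support (at 2.19 m from the left end):
Crate: 53.2 × 10 = 532 N down at 2.84 m → arm 0.65 m, τ = 532 × 0.65 = 345.8 N·m clockwise.
Paint can: 2.09 × 10 = 20.9 N down at 1.09 m → arm 1.1 m, τ = 20.9 × 1.1 = 22.99 N·m counterclockwise.
Net moment of existing loads = 322.8 N·m clockwise.
The box weighs 31.7 × 10 = 317 N and must supply an equal counterclockwise moment, so its lever arm about the knife-edge support is 322.8 / 317 = 1.02 m.
That puts it at 2.19 − 1.02 = 1.17 m from the left end.

x ≈ 1.17 m from the left end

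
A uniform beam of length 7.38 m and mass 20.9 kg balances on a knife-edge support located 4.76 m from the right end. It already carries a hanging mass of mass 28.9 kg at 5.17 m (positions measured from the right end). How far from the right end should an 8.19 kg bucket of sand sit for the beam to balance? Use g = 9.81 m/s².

About the knife-edge support (at 4.76 m from the right end):
Beam weight: 20.9 × 9.81 = 205 N down at 3.69 m → arm 1.07 m, τ = 205 × 1.07 = 219.4 N·m clockwise.
Hanging mass: 28.9 × 9.81 = 283.5 N down at 5.17 m → arm 0.41 m, τ = 283.5 × 0.41 = 116.2 N·m counterclockwise.
Net moment of existing loads = 103.2 N·m clockwise.
The bucket of sand weighs 8.19 × 9.81 = 80.34 N and must supply an equal counterclockwise moment, so its lever arm about the knife-edge support is 103.2 / 80.34 = 1.28 m.
That puts it at 4.76 + 1.28 = 6.04 m from the right end.

x ≈ 6.04 m from the right end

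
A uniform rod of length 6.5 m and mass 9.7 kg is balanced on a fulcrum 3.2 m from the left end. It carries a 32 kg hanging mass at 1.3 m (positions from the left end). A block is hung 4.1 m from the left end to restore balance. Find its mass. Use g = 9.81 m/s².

Take moments about the fulcrum (at 3.2 m from the left end).
Beam weight: 9.7 × 9.81 = 95.16 N down at 3.25 m → arm 0.05 m, τ = 95.16 × 0.05 = 4.758 N·m clockwise.
Hanging mass: 32 × 9.81 = 313.9 N down at 1.3 m → arm 1.9 m, τ = 313.9 × 1.9 = 596.4 N·m counterclockwise.
Net moment of known loads = 591.6 N·m counterclockwise.
An unknown mass m at 4.1 m has arm 0.9 m; its moment is m·g·0.9 clockwise.
Setting net torque to zero: m × 9.81 × 0.9 = 591.6 → m = 591.6 / (9.81 × 0.9) = 67 kg.

m ≈ 67 kg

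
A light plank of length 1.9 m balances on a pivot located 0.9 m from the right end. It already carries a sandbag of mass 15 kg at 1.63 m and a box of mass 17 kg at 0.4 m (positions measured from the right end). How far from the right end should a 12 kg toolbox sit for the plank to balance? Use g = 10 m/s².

Take moments about the pivot (at 0.9 m from the right end).
Sandbag: 15 × 10 = 150 N down at 1.63 m → arm 0.73 m, τ = 150 × 0.73 = 109.5 N·m counterclockwise.
Box: 17 × 10 = 170 N down at 0.4 m → arm 0.5 m, τ = 170 × 0.5 = 85 N·m clockwise.
Net moment of existing loads = 24.5 N·m counterclockwise.
The toolbox weighs 12 × 10 = 120 N and must supply an equal clockwise moment, so its lever arm about the pivot is 24.5 / 120 = 0.204 m.
That puts it at 0.9 − 0.204 = 0.696 m from the right end.

x ≈ 0.696 m from the right end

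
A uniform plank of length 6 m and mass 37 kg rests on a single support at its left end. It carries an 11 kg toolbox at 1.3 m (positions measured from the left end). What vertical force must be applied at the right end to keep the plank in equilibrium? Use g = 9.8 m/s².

About the left end:
Beam weight: 37 × 9.8 = 362.6 N down at 3 m → arm 3 m, τ = 362.6 × 3 = 1088 N·m clockwise.
Toolbox: 11 × 9.8 = 107.8 N down at 1.3 m → arm 1.3 m, τ = 107.8 × 1.3 = 140.1 N·m clockwise.
Net moment of the loads = 1228 N·m clockwise.
The upward force F acts at the right end, arm 6 m, giving F × 6 counterclockwise.
Balancing moments: F × 6 = 1228, giving F = 1228 / 6 = 205 N.

F ≈ 205 N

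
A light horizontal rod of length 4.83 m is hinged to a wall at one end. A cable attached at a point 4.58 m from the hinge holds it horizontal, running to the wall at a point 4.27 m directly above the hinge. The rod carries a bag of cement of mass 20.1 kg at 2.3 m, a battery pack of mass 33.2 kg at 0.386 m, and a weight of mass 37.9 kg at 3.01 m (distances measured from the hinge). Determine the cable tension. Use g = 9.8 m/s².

Take moments about the hinge.
Bag of cement: 20.1 × 9.8 = 197 N down at 2.3 m → arm 2.3 m, τ = 197 × 2.3 = 453.1 N·m clockwise.
Battery pack: 33.2 × 9.8 = 325.4 N down at 0.386 m → arm 0.386 m, τ = 325.4 × 0.386 = 125.6 N·m clockwise.
Weight: 37.9 × 9.8 = 371.4 N down at 3.01 m → arm 3.01 m, τ = 371.4 × 3.01 = 1118 N·m clockwise.
Total clockwise load moment = 1697 N·m.
The cable tension T acts at 4.58 m; only its component perpendicular to the rod, T sinθ, produces torque. sinθ = h/√(h²+d²) = 4.27/√(4.27²+4.58²) = 0.6819.
Setting net torque to zero: T × 4.58 × 0.6819 = 1697 → T = 1697 / 3.123 = 543 N.

T ≈ 543 N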